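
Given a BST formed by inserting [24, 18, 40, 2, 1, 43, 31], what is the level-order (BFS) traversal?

Tree insertion order: [24, 18, 40, 2, 1, 43, 31]
Tree (level-order array): [24, 18, 40, 2, None, 31, 43, 1]
BFS from the root, enqueuing left then right child of each popped node:
  queue [24] -> pop 24, enqueue [18, 40], visited so far: [24]
  queue [18, 40] -> pop 18, enqueue [2], visited so far: [24, 18]
  queue [40, 2] -> pop 40, enqueue [31, 43], visited so far: [24, 18, 40]
  queue [2, 31, 43] -> pop 2, enqueue [1], visited so far: [24, 18, 40, 2]
  queue [31, 43, 1] -> pop 31, enqueue [none], visited so far: [24, 18, 40, 2, 31]
  queue [43, 1] -> pop 43, enqueue [none], visited so far: [24, 18, 40, 2, 31, 43]
  queue [1] -> pop 1, enqueue [none], visited so far: [24, 18, 40, 2, 31, 43, 1]
Result: [24, 18, 40, 2, 31, 43, 1]


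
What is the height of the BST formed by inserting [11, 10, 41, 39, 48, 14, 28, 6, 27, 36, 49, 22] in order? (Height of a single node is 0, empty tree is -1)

Insertion order: [11, 10, 41, 39, 48, 14, 28, 6, 27, 36, 49, 22]
Tree (level-order array): [11, 10, 41, 6, None, 39, 48, None, None, 14, None, None, 49, None, 28, None, None, 27, 36, 22]
Compute height bottom-up (empty subtree = -1):
  height(6) = 1 + max(-1, -1) = 0
  height(10) = 1 + max(0, -1) = 1
  height(22) = 1 + max(-1, -1) = 0
  height(27) = 1 + max(0, -1) = 1
  height(36) = 1 + max(-1, -1) = 0
  height(28) = 1 + max(1, 0) = 2
  height(14) = 1 + max(-1, 2) = 3
  height(39) = 1 + max(3, -1) = 4
  height(49) = 1 + max(-1, -1) = 0
  height(48) = 1 + max(-1, 0) = 1
  height(41) = 1 + max(4, 1) = 5
  height(11) = 1 + max(1, 5) = 6
Height = 6


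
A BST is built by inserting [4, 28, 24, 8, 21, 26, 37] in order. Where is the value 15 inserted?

Starting tree (level order): [4, None, 28, 24, 37, 8, 26, None, None, None, 21]
Insertion path: 4 -> 28 -> 24 -> 8 -> 21
Result: insert 15 as left child of 21
Final tree (level order): [4, None, 28, 24, 37, 8, 26, None, None, None, 21, None, None, 15]


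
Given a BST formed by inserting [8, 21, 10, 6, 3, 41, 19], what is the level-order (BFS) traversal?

Tree insertion order: [8, 21, 10, 6, 3, 41, 19]
Tree (level-order array): [8, 6, 21, 3, None, 10, 41, None, None, None, 19]
BFS from the root, enqueuing left then right child of each popped node:
  queue [8] -> pop 8, enqueue [6, 21], visited so far: [8]
  queue [6, 21] -> pop 6, enqueue [3], visited so far: [8, 6]
  queue [21, 3] -> pop 21, enqueue [10, 41], visited so far: [8, 6, 21]
  queue [3, 10, 41] -> pop 3, enqueue [none], visited so far: [8, 6, 21, 3]
  queue [10, 41] -> pop 10, enqueue [19], visited so far: [8, 6, 21, 3, 10]
  queue [41, 19] -> pop 41, enqueue [none], visited so far: [8, 6, 21, 3, 10, 41]
  queue [19] -> pop 19, enqueue [none], visited so far: [8, 6, 21, 3, 10, 41, 19]
Result: [8, 6, 21, 3, 10, 41, 19]


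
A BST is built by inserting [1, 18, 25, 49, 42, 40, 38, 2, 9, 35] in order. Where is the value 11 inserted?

Starting tree (level order): [1, None, 18, 2, 25, None, 9, None, 49, None, None, 42, None, 40, None, 38, None, 35]
Insertion path: 1 -> 18 -> 2 -> 9
Result: insert 11 as right child of 9
Final tree (level order): [1, None, 18, 2, 25, None, 9, None, 49, None, 11, 42, None, None, None, 40, None, 38, None, 35]


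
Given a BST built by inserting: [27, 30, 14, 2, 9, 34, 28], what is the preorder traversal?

Tree insertion order: [27, 30, 14, 2, 9, 34, 28]
Tree (level-order array): [27, 14, 30, 2, None, 28, 34, None, 9]
Preorder traversal: [27, 14, 2, 9, 30, 28, 34]


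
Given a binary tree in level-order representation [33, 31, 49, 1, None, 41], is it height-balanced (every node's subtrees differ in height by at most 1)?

Tree (level-order array): [33, 31, 49, 1, None, 41]
Definition: a tree is height-balanced if, at every node, |h(left) - h(right)| <= 1 (empty subtree has height -1).
Bottom-up per-node check:
  node 1: h_left=-1, h_right=-1, diff=0 [OK], height=0
  node 31: h_left=0, h_right=-1, diff=1 [OK], height=1
  node 41: h_left=-1, h_right=-1, diff=0 [OK], height=0
  node 49: h_left=0, h_right=-1, diff=1 [OK], height=1
  node 33: h_left=1, h_right=1, diff=0 [OK], height=2
All nodes satisfy the balance condition.
Result: Balanced


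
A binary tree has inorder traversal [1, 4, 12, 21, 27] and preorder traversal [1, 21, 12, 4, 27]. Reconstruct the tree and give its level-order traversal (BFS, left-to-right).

Inorder:  [1, 4, 12, 21, 27]
Preorder: [1, 21, 12, 4, 27]
Algorithm: preorder visits root first, so consume preorder in order;
for each root, split the current inorder slice at that value into
left-subtree inorder and right-subtree inorder, then recurse.
Recursive splits:
  root=1; inorder splits into left=[], right=[4, 12, 21, 27]
  root=21; inorder splits into left=[4, 12], right=[27]
  root=12; inorder splits into left=[4], right=[]
  root=4; inorder splits into left=[], right=[]
  root=27; inorder splits into left=[], right=[]
Reconstructed level-order: [1, 21, 12, 27, 4]


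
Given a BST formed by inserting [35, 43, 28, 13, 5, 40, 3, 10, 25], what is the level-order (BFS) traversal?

Tree insertion order: [35, 43, 28, 13, 5, 40, 3, 10, 25]
Tree (level-order array): [35, 28, 43, 13, None, 40, None, 5, 25, None, None, 3, 10]
BFS from the root, enqueuing left then right child of each popped node:
  queue [35] -> pop 35, enqueue [28, 43], visited so far: [35]
  queue [28, 43] -> pop 28, enqueue [13], visited so far: [35, 28]
  queue [43, 13] -> pop 43, enqueue [40], visited so far: [35, 28, 43]
  queue [13, 40] -> pop 13, enqueue [5, 25], visited so far: [35, 28, 43, 13]
  queue [40, 5, 25] -> pop 40, enqueue [none], visited so far: [35, 28, 43, 13, 40]
  queue [5, 25] -> pop 5, enqueue [3, 10], visited so far: [35, 28, 43, 13, 40, 5]
  queue [25, 3, 10] -> pop 25, enqueue [none], visited so far: [35, 28, 43, 13, 40, 5, 25]
  queue [3, 10] -> pop 3, enqueue [none], visited so far: [35, 28, 43, 13, 40, 5, 25, 3]
  queue [10] -> pop 10, enqueue [none], visited so far: [35, 28, 43, 13, 40, 5, 25, 3, 10]
Result: [35, 28, 43, 13, 40, 5, 25, 3, 10]


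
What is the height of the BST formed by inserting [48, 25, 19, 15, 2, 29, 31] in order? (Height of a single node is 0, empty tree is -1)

Insertion order: [48, 25, 19, 15, 2, 29, 31]
Tree (level-order array): [48, 25, None, 19, 29, 15, None, None, 31, 2]
Compute height bottom-up (empty subtree = -1):
  height(2) = 1 + max(-1, -1) = 0
  height(15) = 1 + max(0, -1) = 1
  height(19) = 1 + max(1, -1) = 2
  height(31) = 1 + max(-1, -1) = 0
  height(29) = 1 + max(-1, 0) = 1
  height(25) = 1 + max(2, 1) = 3
  height(48) = 1 + max(3, -1) = 4
Height = 4


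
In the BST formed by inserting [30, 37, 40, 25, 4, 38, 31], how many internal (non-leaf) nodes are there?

Tree built from: [30, 37, 40, 25, 4, 38, 31]
Tree (level-order array): [30, 25, 37, 4, None, 31, 40, None, None, None, None, 38]
Rule: An internal node has at least one child.
Per-node child counts:
  node 30: 2 child(ren)
  node 25: 1 child(ren)
  node 4: 0 child(ren)
  node 37: 2 child(ren)
  node 31: 0 child(ren)
  node 40: 1 child(ren)
  node 38: 0 child(ren)
Matching nodes: [30, 25, 37, 40]
Count of internal (non-leaf) nodes: 4


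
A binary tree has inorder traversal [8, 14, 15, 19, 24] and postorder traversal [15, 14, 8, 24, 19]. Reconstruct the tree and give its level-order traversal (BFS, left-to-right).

Inorder:   [8, 14, 15, 19, 24]
Postorder: [15, 14, 8, 24, 19]
Algorithm: postorder visits root last, so walk postorder right-to-left;
each value is the root of the current inorder slice — split it at that
value, recurse on the right subtree first, then the left.
Recursive splits:
  root=19; inorder splits into left=[8, 14, 15], right=[24]
  root=24; inorder splits into left=[], right=[]
  root=8; inorder splits into left=[], right=[14, 15]
  root=14; inorder splits into left=[], right=[15]
  root=15; inorder splits into left=[], right=[]
Reconstructed level-order: [19, 8, 24, 14, 15]


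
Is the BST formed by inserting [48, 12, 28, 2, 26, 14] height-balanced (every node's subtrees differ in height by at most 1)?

Tree (level-order array): [48, 12, None, 2, 28, None, None, 26, None, 14]
Definition: a tree is height-balanced if, at every node, |h(left) - h(right)| <= 1 (empty subtree has height -1).
Bottom-up per-node check:
  node 2: h_left=-1, h_right=-1, diff=0 [OK], height=0
  node 14: h_left=-1, h_right=-1, diff=0 [OK], height=0
  node 26: h_left=0, h_right=-1, diff=1 [OK], height=1
  node 28: h_left=1, h_right=-1, diff=2 [FAIL (|1--1|=2 > 1)], height=2
  node 12: h_left=0, h_right=2, diff=2 [FAIL (|0-2|=2 > 1)], height=3
  node 48: h_left=3, h_right=-1, diff=4 [FAIL (|3--1|=4 > 1)], height=4
Node 28 violates the condition: |1 - -1| = 2 > 1.
Result: Not balanced


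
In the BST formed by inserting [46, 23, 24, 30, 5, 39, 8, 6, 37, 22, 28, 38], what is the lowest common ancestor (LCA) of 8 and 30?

Tree insertion order: [46, 23, 24, 30, 5, 39, 8, 6, 37, 22, 28, 38]
Tree (level-order array): [46, 23, None, 5, 24, None, 8, None, 30, 6, 22, 28, 39, None, None, None, None, None, None, 37, None, None, 38]
In a BST, the LCA of p=8, q=30 is the first node v on the
root-to-leaf path with p <= v <= q (go left if both < v, right if both > v).
Walk from root:
  at 46: both 8 and 30 < 46, go left
  at 23: 8 <= 23 <= 30, this is the LCA
LCA = 23


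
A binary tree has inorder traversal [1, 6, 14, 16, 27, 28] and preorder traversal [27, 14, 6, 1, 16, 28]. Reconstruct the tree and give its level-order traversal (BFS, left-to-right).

Inorder:  [1, 6, 14, 16, 27, 28]
Preorder: [27, 14, 6, 1, 16, 28]
Algorithm: preorder visits root first, so consume preorder in order;
for each root, split the current inorder slice at that value into
left-subtree inorder and right-subtree inorder, then recurse.
Recursive splits:
  root=27; inorder splits into left=[1, 6, 14, 16], right=[28]
  root=14; inorder splits into left=[1, 6], right=[16]
  root=6; inorder splits into left=[1], right=[]
  root=1; inorder splits into left=[], right=[]
  root=16; inorder splits into left=[], right=[]
  root=28; inorder splits into left=[], right=[]
Reconstructed level-order: [27, 14, 28, 6, 16, 1]


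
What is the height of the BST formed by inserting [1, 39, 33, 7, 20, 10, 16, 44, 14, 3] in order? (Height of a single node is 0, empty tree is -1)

Insertion order: [1, 39, 33, 7, 20, 10, 16, 44, 14, 3]
Tree (level-order array): [1, None, 39, 33, 44, 7, None, None, None, 3, 20, None, None, 10, None, None, 16, 14]
Compute height bottom-up (empty subtree = -1):
  height(3) = 1 + max(-1, -1) = 0
  height(14) = 1 + max(-1, -1) = 0
  height(16) = 1 + max(0, -1) = 1
  height(10) = 1 + max(-1, 1) = 2
  height(20) = 1 + max(2, -1) = 3
  height(7) = 1 + max(0, 3) = 4
  height(33) = 1 + max(4, -1) = 5
  height(44) = 1 + max(-1, -1) = 0
  height(39) = 1 + max(5, 0) = 6
  height(1) = 1 + max(-1, 6) = 7
Height = 7


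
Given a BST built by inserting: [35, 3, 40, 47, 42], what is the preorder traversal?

Tree insertion order: [35, 3, 40, 47, 42]
Tree (level-order array): [35, 3, 40, None, None, None, 47, 42]
Preorder traversal: [35, 3, 40, 47, 42]


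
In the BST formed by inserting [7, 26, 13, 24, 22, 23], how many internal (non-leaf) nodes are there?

Tree built from: [7, 26, 13, 24, 22, 23]
Tree (level-order array): [7, None, 26, 13, None, None, 24, 22, None, None, 23]
Rule: An internal node has at least one child.
Per-node child counts:
  node 7: 1 child(ren)
  node 26: 1 child(ren)
  node 13: 1 child(ren)
  node 24: 1 child(ren)
  node 22: 1 child(ren)
  node 23: 0 child(ren)
Matching nodes: [7, 26, 13, 24, 22]
Count of internal (non-leaf) nodes: 5


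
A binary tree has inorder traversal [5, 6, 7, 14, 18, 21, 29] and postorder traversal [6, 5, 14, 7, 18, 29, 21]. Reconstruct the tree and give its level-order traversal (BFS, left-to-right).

Inorder:   [5, 6, 7, 14, 18, 21, 29]
Postorder: [6, 5, 14, 7, 18, 29, 21]
Algorithm: postorder visits root last, so walk postorder right-to-left;
each value is the root of the current inorder slice — split it at that
value, recurse on the right subtree first, then the left.
Recursive splits:
  root=21; inorder splits into left=[5, 6, 7, 14, 18], right=[29]
  root=29; inorder splits into left=[], right=[]
  root=18; inorder splits into left=[5, 6, 7, 14], right=[]
  root=7; inorder splits into left=[5, 6], right=[14]
  root=14; inorder splits into left=[], right=[]
  root=5; inorder splits into left=[], right=[6]
  root=6; inorder splits into left=[], right=[]
Reconstructed level-order: [21, 18, 29, 7, 5, 14, 6]


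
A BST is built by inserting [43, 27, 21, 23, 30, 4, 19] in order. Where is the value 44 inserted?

Starting tree (level order): [43, 27, None, 21, 30, 4, 23, None, None, None, 19]
Insertion path: 43
Result: insert 44 as right child of 43
Final tree (level order): [43, 27, 44, 21, 30, None, None, 4, 23, None, None, None, 19]


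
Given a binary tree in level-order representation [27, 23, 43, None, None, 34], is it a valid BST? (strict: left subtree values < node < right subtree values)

Level-order array: [27, 23, 43, None, None, 34]
Validate using subtree bounds (lo, hi): at each node, require lo < value < hi,
then recurse left with hi=value and right with lo=value.
Preorder trace (stopping at first violation):
  at node 27 with bounds (-inf, +inf): OK
  at node 23 with bounds (-inf, 27): OK
  at node 43 with bounds (27, +inf): OK
  at node 34 with bounds (27, 43): OK
No violation found at any node.
Result: Valid BST


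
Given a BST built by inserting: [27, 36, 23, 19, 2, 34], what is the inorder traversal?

Tree insertion order: [27, 36, 23, 19, 2, 34]
Tree (level-order array): [27, 23, 36, 19, None, 34, None, 2]
Inorder traversal: [2, 19, 23, 27, 34, 36]


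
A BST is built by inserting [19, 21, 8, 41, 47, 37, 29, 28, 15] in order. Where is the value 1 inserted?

Starting tree (level order): [19, 8, 21, None, 15, None, 41, None, None, 37, 47, 29, None, None, None, 28]
Insertion path: 19 -> 8
Result: insert 1 as left child of 8
Final tree (level order): [19, 8, 21, 1, 15, None, 41, None, None, None, None, 37, 47, 29, None, None, None, 28]


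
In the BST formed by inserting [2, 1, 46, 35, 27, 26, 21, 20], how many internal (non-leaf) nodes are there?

Tree built from: [2, 1, 46, 35, 27, 26, 21, 20]
Tree (level-order array): [2, 1, 46, None, None, 35, None, 27, None, 26, None, 21, None, 20]
Rule: An internal node has at least one child.
Per-node child counts:
  node 2: 2 child(ren)
  node 1: 0 child(ren)
  node 46: 1 child(ren)
  node 35: 1 child(ren)
  node 27: 1 child(ren)
  node 26: 1 child(ren)
  node 21: 1 child(ren)
  node 20: 0 child(ren)
Matching nodes: [2, 46, 35, 27, 26, 21]
Count of internal (non-leaf) nodes: 6


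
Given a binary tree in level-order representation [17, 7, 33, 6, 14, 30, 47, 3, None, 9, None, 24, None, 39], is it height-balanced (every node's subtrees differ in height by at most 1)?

Tree (level-order array): [17, 7, 33, 6, 14, 30, 47, 3, None, 9, None, 24, None, 39]
Definition: a tree is height-balanced if, at every node, |h(left) - h(right)| <= 1 (empty subtree has height -1).
Bottom-up per-node check:
  node 3: h_left=-1, h_right=-1, diff=0 [OK], height=0
  node 6: h_left=0, h_right=-1, diff=1 [OK], height=1
  node 9: h_left=-1, h_right=-1, diff=0 [OK], height=0
  node 14: h_left=0, h_right=-1, diff=1 [OK], height=1
  node 7: h_left=1, h_right=1, diff=0 [OK], height=2
  node 24: h_left=-1, h_right=-1, diff=0 [OK], height=0
  node 30: h_left=0, h_right=-1, diff=1 [OK], height=1
  node 39: h_left=-1, h_right=-1, diff=0 [OK], height=0
  node 47: h_left=0, h_right=-1, diff=1 [OK], height=1
  node 33: h_left=1, h_right=1, diff=0 [OK], height=2
  node 17: h_left=2, h_right=2, diff=0 [OK], height=3
All nodes satisfy the balance condition.
Result: Balanced


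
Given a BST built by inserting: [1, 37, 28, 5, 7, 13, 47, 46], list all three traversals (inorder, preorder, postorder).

Tree insertion order: [1, 37, 28, 5, 7, 13, 47, 46]
Tree (level-order array): [1, None, 37, 28, 47, 5, None, 46, None, None, 7, None, None, None, 13]
Inorder (L, root, R): [1, 5, 7, 13, 28, 37, 46, 47]
Preorder (root, L, R): [1, 37, 28, 5, 7, 13, 47, 46]
Postorder (L, R, root): [13, 7, 5, 28, 46, 47, 37, 1]


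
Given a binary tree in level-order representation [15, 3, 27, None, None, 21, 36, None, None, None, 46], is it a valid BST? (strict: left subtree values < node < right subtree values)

Level-order array: [15, 3, 27, None, None, 21, 36, None, None, None, 46]
Validate using subtree bounds (lo, hi): at each node, require lo < value < hi,
then recurse left with hi=value and right with lo=value.
Preorder trace (stopping at first violation):
  at node 15 with bounds (-inf, +inf): OK
  at node 3 with bounds (-inf, 15): OK
  at node 27 with bounds (15, +inf): OK
  at node 21 with bounds (15, 27): OK
  at node 36 with bounds (27, +inf): OK
  at node 46 with bounds (36, +inf): OK
No violation found at any node.
Result: Valid BST


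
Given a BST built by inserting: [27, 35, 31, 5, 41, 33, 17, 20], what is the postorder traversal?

Tree insertion order: [27, 35, 31, 5, 41, 33, 17, 20]
Tree (level-order array): [27, 5, 35, None, 17, 31, 41, None, 20, None, 33]
Postorder traversal: [20, 17, 5, 33, 31, 41, 35, 27]


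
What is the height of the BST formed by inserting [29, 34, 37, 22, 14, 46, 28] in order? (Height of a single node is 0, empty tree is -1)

Insertion order: [29, 34, 37, 22, 14, 46, 28]
Tree (level-order array): [29, 22, 34, 14, 28, None, 37, None, None, None, None, None, 46]
Compute height bottom-up (empty subtree = -1):
  height(14) = 1 + max(-1, -1) = 0
  height(28) = 1 + max(-1, -1) = 0
  height(22) = 1 + max(0, 0) = 1
  height(46) = 1 + max(-1, -1) = 0
  height(37) = 1 + max(-1, 0) = 1
  height(34) = 1 + max(-1, 1) = 2
  height(29) = 1 + max(1, 2) = 3
Height = 3


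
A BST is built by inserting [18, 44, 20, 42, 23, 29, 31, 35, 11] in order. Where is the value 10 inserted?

Starting tree (level order): [18, 11, 44, None, None, 20, None, None, 42, 23, None, None, 29, None, 31, None, 35]
Insertion path: 18 -> 11
Result: insert 10 as left child of 11
Final tree (level order): [18, 11, 44, 10, None, 20, None, None, None, None, 42, 23, None, None, 29, None, 31, None, 35]


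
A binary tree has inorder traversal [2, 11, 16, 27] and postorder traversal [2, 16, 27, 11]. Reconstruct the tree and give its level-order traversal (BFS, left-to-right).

Inorder:   [2, 11, 16, 27]
Postorder: [2, 16, 27, 11]
Algorithm: postorder visits root last, so walk postorder right-to-left;
each value is the root of the current inorder slice — split it at that
value, recurse on the right subtree first, then the left.
Recursive splits:
  root=11; inorder splits into left=[2], right=[16, 27]
  root=27; inorder splits into left=[16], right=[]
  root=16; inorder splits into left=[], right=[]
  root=2; inorder splits into left=[], right=[]
Reconstructed level-order: [11, 2, 27, 16]


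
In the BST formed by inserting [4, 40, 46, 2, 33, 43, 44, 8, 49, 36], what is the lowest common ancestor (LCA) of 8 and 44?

Tree insertion order: [4, 40, 46, 2, 33, 43, 44, 8, 49, 36]
Tree (level-order array): [4, 2, 40, None, None, 33, 46, 8, 36, 43, 49, None, None, None, None, None, 44]
In a BST, the LCA of p=8, q=44 is the first node v on the
root-to-leaf path with p <= v <= q (go left if both < v, right if both > v).
Walk from root:
  at 4: both 8 and 44 > 4, go right
  at 40: 8 <= 40 <= 44, this is the LCA
LCA = 40


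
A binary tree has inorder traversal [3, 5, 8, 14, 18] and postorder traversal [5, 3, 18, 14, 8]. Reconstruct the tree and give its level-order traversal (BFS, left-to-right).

Inorder:   [3, 5, 8, 14, 18]
Postorder: [5, 3, 18, 14, 8]
Algorithm: postorder visits root last, so walk postorder right-to-left;
each value is the root of the current inorder slice — split it at that
value, recurse on the right subtree first, then the left.
Recursive splits:
  root=8; inorder splits into left=[3, 5], right=[14, 18]
  root=14; inorder splits into left=[], right=[18]
  root=18; inorder splits into left=[], right=[]
  root=3; inorder splits into left=[], right=[5]
  root=5; inorder splits into left=[], right=[]
Reconstructed level-order: [8, 3, 14, 5, 18]


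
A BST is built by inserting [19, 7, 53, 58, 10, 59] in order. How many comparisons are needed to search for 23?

Search path for 23: 19 -> 53
Found: False
Comparisons: 2


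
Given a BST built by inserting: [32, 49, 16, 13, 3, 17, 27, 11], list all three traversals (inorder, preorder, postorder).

Tree insertion order: [32, 49, 16, 13, 3, 17, 27, 11]
Tree (level-order array): [32, 16, 49, 13, 17, None, None, 3, None, None, 27, None, 11]
Inorder (L, root, R): [3, 11, 13, 16, 17, 27, 32, 49]
Preorder (root, L, R): [32, 16, 13, 3, 11, 17, 27, 49]
Postorder (L, R, root): [11, 3, 13, 27, 17, 16, 49, 32]


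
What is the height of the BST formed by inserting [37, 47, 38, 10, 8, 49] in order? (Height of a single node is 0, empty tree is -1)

Insertion order: [37, 47, 38, 10, 8, 49]
Tree (level-order array): [37, 10, 47, 8, None, 38, 49]
Compute height bottom-up (empty subtree = -1):
  height(8) = 1 + max(-1, -1) = 0
  height(10) = 1 + max(0, -1) = 1
  height(38) = 1 + max(-1, -1) = 0
  height(49) = 1 + max(-1, -1) = 0
  height(47) = 1 + max(0, 0) = 1
  height(37) = 1 + max(1, 1) = 2
Height = 2


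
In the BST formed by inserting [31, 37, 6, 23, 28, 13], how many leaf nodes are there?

Tree built from: [31, 37, 6, 23, 28, 13]
Tree (level-order array): [31, 6, 37, None, 23, None, None, 13, 28]
Rule: A leaf has 0 children.
Per-node child counts:
  node 31: 2 child(ren)
  node 6: 1 child(ren)
  node 23: 2 child(ren)
  node 13: 0 child(ren)
  node 28: 0 child(ren)
  node 37: 0 child(ren)
Matching nodes: [13, 28, 37]
Count of leaf nodes: 3


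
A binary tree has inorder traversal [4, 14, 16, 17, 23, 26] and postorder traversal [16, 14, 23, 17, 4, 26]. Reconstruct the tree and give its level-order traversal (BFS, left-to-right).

Inorder:   [4, 14, 16, 17, 23, 26]
Postorder: [16, 14, 23, 17, 4, 26]
Algorithm: postorder visits root last, so walk postorder right-to-left;
each value is the root of the current inorder slice — split it at that
value, recurse on the right subtree first, then the left.
Recursive splits:
  root=26; inorder splits into left=[4, 14, 16, 17, 23], right=[]
  root=4; inorder splits into left=[], right=[14, 16, 17, 23]
  root=17; inorder splits into left=[14, 16], right=[23]
  root=23; inorder splits into left=[], right=[]
  root=14; inorder splits into left=[], right=[16]
  root=16; inorder splits into left=[], right=[]
Reconstructed level-order: [26, 4, 17, 14, 23, 16]


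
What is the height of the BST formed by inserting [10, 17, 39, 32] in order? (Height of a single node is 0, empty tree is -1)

Insertion order: [10, 17, 39, 32]
Tree (level-order array): [10, None, 17, None, 39, 32]
Compute height bottom-up (empty subtree = -1):
  height(32) = 1 + max(-1, -1) = 0
  height(39) = 1 + max(0, -1) = 1
  height(17) = 1 + max(-1, 1) = 2
  height(10) = 1 + max(-1, 2) = 3
Height = 3


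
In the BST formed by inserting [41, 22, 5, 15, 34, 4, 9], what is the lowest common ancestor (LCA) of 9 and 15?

Tree insertion order: [41, 22, 5, 15, 34, 4, 9]
Tree (level-order array): [41, 22, None, 5, 34, 4, 15, None, None, None, None, 9]
In a BST, the LCA of p=9, q=15 is the first node v on the
root-to-leaf path with p <= v <= q (go left if both < v, right if both > v).
Walk from root:
  at 41: both 9 and 15 < 41, go left
  at 22: both 9 and 15 < 22, go left
  at 5: both 9 and 15 > 5, go right
  at 15: 9 <= 15 <= 15, this is the LCA
LCA = 15


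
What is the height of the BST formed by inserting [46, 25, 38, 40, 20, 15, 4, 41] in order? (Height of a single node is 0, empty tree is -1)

Insertion order: [46, 25, 38, 40, 20, 15, 4, 41]
Tree (level-order array): [46, 25, None, 20, 38, 15, None, None, 40, 4, None, None, 41]
Compute height bottom-up (empty subtree = -1):
  height(4) = 1 + max(-1, -1) = 0
  height(15) = 1 + max(0, -1) = 1
  height(20) = 1 + max(1, -1) = 2
  height(41) = 1 + max(-1, -1) = 0
  height(40) = 1 + max(-1, 0) = 1
  height(38) = 1 + max(-1, 1) = 2
  height(25) = 1 + max(2, 2) = 3
  height(46) = 1 + max(3, -1) = 4
Height = 4


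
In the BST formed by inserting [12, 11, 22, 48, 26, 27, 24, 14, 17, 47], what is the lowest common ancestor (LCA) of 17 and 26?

Tree insertion order: [12, 11, 22, 48, 26, 27, 24, 14, 17, 47]
Tree (level-order array): [12, 11, 22, None, None, 14, 48, None, 17, 26, None, None, None, 24, 27, None, None, None, 47]
In a BST, the LCA of p=17, q=26 is the first node v on the
root-to-leaf path with p <= v <= q (go left if both < v, right if both > v).
Walk from root:
  at 12: both 17 and 26 > 12, go right
  at 22: 17 <= 22 <= 26, this is the LCA
LCA = 22


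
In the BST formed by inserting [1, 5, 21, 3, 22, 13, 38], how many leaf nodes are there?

Tree built from: [1, 5, 21, 3, 22, 13, 38]
Tree (level-order array): [1, None, 5, 3, 21, None, None, 13, 22, None, None, None, 38]
Rule: A leaf has 0 children.
Per-node child counts:
  node 1: 1 child(ren)
  node 5: 2 child(ren)
  node 3: 0 child(ren)
  node 21: 2 child(ren)
  node 13: 0 child(ren)
  node 22: 1 child(ren)
  node 38: 0 child(ren)
Matching nodes: [3, 13, 38]
Count of leaf nodes: 3


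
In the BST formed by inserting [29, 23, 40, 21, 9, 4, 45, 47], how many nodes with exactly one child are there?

Tree built from: [29, 23, 40, 21, 9, 4, 45, 47]
Tree (level-order array): [29, 23, 40, 21, None, None, 45, 9, None, None, 47, 4]
Rule: These are nodes with exactly 1 non-null child.
Per-node child counts:
  node 29: 2 child(ren)
  node 23: 1 child(ren)
  node 21: 1 child(ren)
  node 9: 1 child(ren)
  node 4: 0 child(ren)
  node 40: 1 child(ren)
  node 45: 1 child(ren)
  node 47: 0 child(ren)
Matching nodes: [23, 21, 9, 40, 45]
Count of nodes with exactly one child: 5


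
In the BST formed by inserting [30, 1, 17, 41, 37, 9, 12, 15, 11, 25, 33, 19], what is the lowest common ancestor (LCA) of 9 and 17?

Tree insertion order: [30, 1, 17, 41, 37, 9, 12, 15, 11, 25, 33, 19]
Tree (level-order array): [30, 1, 41, None, 17, 37, None, 9, 25, 33, None, None, 12, 19, None, None, None, 11, 15]
In a BST, the LCA of p=9, q=17 is the first node v on the
root-to-leaf path with p <= v <= q (go left if both < v, right if both > v).
Walk from root:
  at 30: both 9 and 17 < 30, go left
  at 1: both 9 and 17 > 1, go right
  at 17: 9 <= 17 <= 17, this is the LCA
LCA = 17


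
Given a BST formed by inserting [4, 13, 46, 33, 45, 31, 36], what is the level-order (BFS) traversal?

Tree insertion order: [4, 13, 46, 33, 45, 31, 36]
Tree (level-order array): [4, None, 13, None, 46, 33, None, 31, 45, None, None, 36]
BFS from the root, enqueuing left then right child of each popped node:
  queue [4] -> pop 4, enqueue [13], visited so far: [4]
  queue [13] -> pop 13, enqueue [46], visited so far: [4, 13]
  queue [46] -> pop 46, enqueue [33], visited so far: [4, 13, 46]
  queue [33] -> pop 33, enqueue [31, 45], visited so far: [4, 13, 46, 33]
  queue [31, 45] -> pop 31, enqueue [none], visited so far: [4, 13, 46, 33, 31]
  queue [45] -> pop 45, enqueue [36], visited so far: [4, 13, 46, 33, 31, 45]
  queue [36] -> pop 36, enqueue [none], visited so far: [4, 13, 46, 33, 31, 45, 36]
Result: [4, 13, 46, 33, 31, 45, 36]


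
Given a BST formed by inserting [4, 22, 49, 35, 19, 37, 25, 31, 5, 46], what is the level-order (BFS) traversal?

Tree insertion order: [4, 22, 49, 35, 19, 37, 25, 31, 5, 46]
Tree (level-order array): [4, None, 22, 19, 49, 5, None, 35, None, None, None, 25, 37, None, 31, None, 46]
BFS from the root, enqueuing left then right child of each popped node:
  queue [4] -> pop 4, enqueue [22], visited so far: [4]
  queue [22] -> pop 22, enqueue [19, 49], visited so far: [4, 22]
  queue [19, 49] -> pop 19, enqueue [5], visited so far: [4, 22, 19]
  queue [49, 5] -> pop 49, enqueue [35], visited so far: [4, 22, 19, 49]
  queue [5, 35] -> pop 5, enqueue [none], visited so far: [4, 22, 19, 49, 5]
  queue [35] -> pop 35, enqueue [25, 37], visited so far: [4, 22, 19, 49, 5, 35]
  queue [25, 37] -> pop 25, enqueue [31], visited so far: [4, 22, 19, 49, 5, 35, 25]
  queue [37, 31] -> pop 37, enqueue [46], visited so far: [4, 22, 19, 49, 5, 35, 25, 37]
  queue [31, 46] -> pop 31, enqueue [none], visited so far: [4, 22, 19, 49, 5, 35, 25, 37, 31]
  queue [46] -> pop 46, enqueue [none], visited so far: [4, 22, 19, 49, 5, 35, 25, 37, 31, 46]
Result: [4, 22, 19, 49, 5, 35, 25, 37, 31, 46]


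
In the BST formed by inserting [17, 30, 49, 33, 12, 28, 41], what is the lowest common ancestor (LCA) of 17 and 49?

Tree insertion order: [17, 30, 49, 33, 12, 28, 41]
Tree (level-order array): [17, 12, 30, None, None, 28, 49, None, None, 33, None, None, 41]
In a BST, the LCA of p=17, q=49 is the first node v on the
root-to-leaf path with p <= v <= q (go left if both < v, right if both > v).
Walk from root:
  at 17: 17 <= 17 <= 49, this is the LCA
LCA = 17


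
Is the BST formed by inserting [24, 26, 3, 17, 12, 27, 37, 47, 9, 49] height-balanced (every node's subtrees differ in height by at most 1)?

Tree (level-order array): [24, 3, 26, None, 17, None, 27, 12, None, None, 37, 9, None, None, 47, None, None, None, 49]
Definition: a tree is height-balanced if, at every node, |h(left) - h(right)| <= 1 (empty subtree has height -1).
Bottom-up per-node check:
  node 9: h_left=-1, h_right=-1, diff=0 [OK], height=0
  node 12: h_left=0, h_right=-1, diff=1 [OK], height=1
  node 17: h_left=1, h_right=-1, diff=2 [FAIL (|1--1|=2 > 1)], height=2
  node 3: h_left=-1, h_right=2, diff=3 [FAIL (|-1-2|=3 > 1)], height=3
  node 49: h_left=-1, h_right=-1, diff=0 [OK], height=0
  node 47: h_left=-1, h_right=0, diff=1 [OK], height=1
  node 37: h_left=-1, h_right=1, diff=2 [FAIL (|-1-1|=2 > 1)], height=2
  node 27: h_left=-1, h_right=2, diff=3 [FAIL (|-1-2|=3 > 1)], height=3
  node 26: h_left=-1, h_right=3, diff=4 [FAIL (|-1-3|=4 > 1)], height=4
  node 24: h_left=3, h_right=4, diff=1 [OK], height=5
Node 17 violates the condition: |1 - -1| = 2 > 1.
Result: Not balanced


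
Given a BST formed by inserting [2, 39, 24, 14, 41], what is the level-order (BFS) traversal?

Tree insertion order: [2, 39, 24, 14, 41]
Tree (level-order array): [2, None, 39, 24, 41, 14]
BFS from the root, enqueuing left then right child of each popped node:
  queue [2] -> pop 2, enqueue [39], visited so far: [2]
  queue [39] -> pop 39, enqueue [24, 41], visited so far: [2, 39]
  queue [24, 41] -> pop 24, enqueue [14], visited so far: [2, 39, 24]
  queue [41, 14] -> pop 41, enqueue [none], visited so far: [2, 39, 24, 41]
  queue [14] -> pop 14, enqueue [none], visited so far: [2, 39, 24, 41, 14]
Result: [2, 39, 24, 41, 14]


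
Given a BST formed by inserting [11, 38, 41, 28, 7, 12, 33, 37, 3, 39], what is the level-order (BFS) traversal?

Tree insertion order: [11, 38, 41, 28, 7, 12, 33, 37, 3, 39]
Tree (level-order array): [11, 7, 38, 3, None, 28, 41, None, None, 12, 33, 39, None, None, None, None, 37]
BFS from the root, enqueuing left then right child of each popped node:
  queue [11] -> pop 11, enqueue [7, 38], visited so far: [11]
  queue [7, 38] -> pop 7, enqueue [3], visited so far: [11, 7]
  queue [38, 3] -> pop 38, enqueue [28, 41], visited so far: [11, 7, 38]
  queue [3, 28, 41] -> pop 3, enqueue [none], visited so far: [11, 7, 38, 3]
  queue [28, 41] -> pop 28, enqueue [12, 33], visited so far: [11, 7, 38, 3, 28]
  queue [41, 12, 33] -> pop 41, enqueue [39], visited so far: [11, 7, 38, 3, 28, 41]
  queue [12, 33, 39] -> pop 12, enqueue [none], visited so far: [11, 7, 38, 3, 28, 41, 12]
  queue [33, 39] -> pop 33, enqueue [37], visited so far: [11, 7, 38, 3, 28, 41, 12, 33]
  queue [39, 37] -> pop 39, enqueue [none], visited so far: [11, 7, 38, 3, 28, 41, 12, 33, 39]
  queue [37] -> pop 37, enqueue [none], visited so far: [11, 7, 38, 3, 28, 41, 12, 33, 39, 37]
Result: [11, 7, 38, 3, 28, 41, 12, 33, 39, 37]


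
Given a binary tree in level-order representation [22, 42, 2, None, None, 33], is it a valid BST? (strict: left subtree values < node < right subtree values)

Level-order array: [22, 42, 2, None, None, 33]
Validate using subtree bounds (lo, hi): at each node, require lo < value < hi,
then recurse left with hi=value and right with lo=value.
Preorder trace (stopping at first violation):
  at node 22 with bounds (-inf, +inf): OK
  at node 42 with bounds (-inf, 22): VIOLATION
Node 42 violates its bound: not (-inf < 42 < 22).
Result: Not a valid BST


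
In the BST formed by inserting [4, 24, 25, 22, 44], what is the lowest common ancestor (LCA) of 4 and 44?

Tree insertion order: [4, 24, 25, 22, 44]
Tree (level-order array): [4, None, 24, 22, 25, None, None, None, 44]
In a BST, the LCA of p=4, q=44 is the first node v on the
root-to-leaf path with p <= v <= q (go left if both < v, right if both > v).
Walk from root:
  at 4: 4 <= 4 <= 44, this is the LCA
LCA = 4


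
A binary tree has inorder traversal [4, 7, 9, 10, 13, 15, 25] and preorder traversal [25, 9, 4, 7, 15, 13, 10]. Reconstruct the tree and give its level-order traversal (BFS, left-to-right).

Inorder:  [4, 7, 9, 10, 13, 15, 25]
Preorder: [25, 9, 4, 7, 15, 13, 10]
Algorithm: preorder visits root first, so consume preorder in order;
for each root, split the current inorder slice at that value into
left-subtree inorder and right-subtree inorder, then recurse.
Recursive splits:
  root=25; inorder splits into left=[4, 7, 9, 10, 13, 15], right=[]
  root=9; inorder splits into left=[4, 7], right=[10, 13, 15]
  root=4; inorder splits into left=[], right=[7]
  root=7; inorder splits into left=[], right=[]
  root=15; inorder splits into left=[10, 13], right=[]
  root=13; inorder splits into left=[10], right=[]
  root=10; inorder splits into left=[], right=[]
Reconstructed level-order: [25, 9, 4, 15, 7, 13, 10]


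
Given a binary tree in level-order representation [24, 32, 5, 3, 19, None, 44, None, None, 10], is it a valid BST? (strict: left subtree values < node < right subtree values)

Level-order array: [24, 32, 5, 3, 19, None, 44, None, None, 10]
Validate using subtree bounds (lo, hi): at each node, require lo < value < hi,
then recurse left with hi=value and right with lo=value.
Preorder trace (stopping at first violation):
  at node 24 with bounds (-inf, +inf): OK
  at node 32 with bounds (-inf, 24): VIOLATION
Node 32 violates its bound: not (-inf < 32 < 24).
Result: Not a valid BST


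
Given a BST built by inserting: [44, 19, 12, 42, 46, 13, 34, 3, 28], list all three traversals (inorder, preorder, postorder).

Tree insertion order: [44, 19, 12, 42, 46, 13, 34, 3, 28]
Tree (level-order array): [44, 19, 46, 12, 42, None, None, 3, 13, 34, None, None, None, None, None, 28]
Inorder (L, root, R): [3, 12, 13, 19, 28, 34, 42, 44, 46]
Preorder (root, L, R): [44, 19, 12, 3, 13, 42, 34, 28, 46]
Postorder (L, R, root): [3, 13, 12, 28, 34, 42, 19, 46, 44]


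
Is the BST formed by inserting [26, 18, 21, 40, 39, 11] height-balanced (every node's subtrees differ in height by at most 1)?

Tree (level-order array): [26, 18, 40, 11, 21, 39]
Definition: a tree is height-balanced if, at every node, |h(left) - h(right)| <= 1 (empty subtree has height -1).
Bottom-up per-node check:
  node 11: h_left=-1, h_right=-1, diff=0 [OK], height=0
  node 21: h_left=-1, h_right=-1, diff=0 [OK], height=0
  node 18: h_left=0, h_right=0, diff=0 [OK], height=1
  node 39: h_left=-1, h_right=-1, diff=0 [OK], height=0
  node 40: h_left=0, h_right=-1, diff=1 [OK], height=1
  node 26: h_left=1, h_right=1, diff=0 [OK], height=2
All nodes satisfy the balance condition.
Result: Balanced


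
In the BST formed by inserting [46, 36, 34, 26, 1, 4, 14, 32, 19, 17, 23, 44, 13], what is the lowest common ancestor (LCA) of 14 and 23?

Tree insertion order: [46, 36, 34, 26, 1, 4, 14, 32, 19, 17, 23, 44, 13]
Tree (level-order array): [46, 36, None, 34, 44, 26, None, None, None, 1, 32, None, 4, None, None, None, 14, 13, 19, None, None, 17, 23]
In a BST, the LCA of p=14, q=23 is the first node v on the
root-to-leaf path with p <= v <= q (go left if both < v, right if both > v).
Walk from root:
  at 46: both 14 and 23 < 46, go left
  at 36: both 14 and 23 < 36, go left
  at 34: both 14 and 23 < 34, go left
  at 26: both 14 and 23 < 26, go left
  at 1: both 14 and 23 > 1, go right
  at 4: both 14 and 23 > 4, go right
  at 14: 14 <= 14 <= 23, this is the LCA
LCA = 14


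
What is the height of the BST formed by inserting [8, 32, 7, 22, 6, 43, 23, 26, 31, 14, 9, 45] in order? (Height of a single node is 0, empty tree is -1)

Insertion order: [8, 32, 7, 22, 6, 43, 23, 26, 31, 14, 9, 45]
Tree (level-order array): [8, 7, 32, 6, None, 22, 43, None, None, 14, 23, None, 45, 9, None, None, 26, None, None, None, None, None, 31]
Compute height bottom-up (empty subtree = -1):
  height(6) = 1 + max(-1, -1) = 0
  height(7) = 1 + max(0, -1) = 1
  height(9) = 1 + max(-1, -1) = 0
  height(14) = 1 + max(0, -1) = 1
  height(31) = 1 + max(-1, -1) = 0
  height(26) = 1 + max(-1, 0) = 1
  height(23) = 1 + max(-1, 1) = 2
  height(22) = 1 + max(1, 2) = 3
  height(45) = 1 + max(-1, -1) = 0
  height(43) = 1 + max(-1, 0) = 1
  height(32) = 1 + max(3, 1) = 4
  height(8) = 1 + max(1, 4) = 5
Height = 5


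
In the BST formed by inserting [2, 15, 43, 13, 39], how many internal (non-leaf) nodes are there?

Tree built from: [2, 15, 43, 13, 39]
Tree (level-order array): [2, None, 15, 13, 43, None, None, 39]
Rule: An internal node has at least one child.
Per-node child counts:
  node 2: 1 child(ren)
  node 15: 2 child(ren)
  node 13: 0 child(ren)
  node 43: 1 child(ren)
  node 39: 0 child(ren)
Matching nodes: [2, 15, 43]
Count of internal (non-leaf) nodes: 3


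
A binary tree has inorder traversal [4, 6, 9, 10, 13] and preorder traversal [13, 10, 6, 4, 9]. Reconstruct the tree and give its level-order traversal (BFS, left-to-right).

Inorder:  [4, 6, 9, 10, 13]
Preorder: [13, 10, 6, 4, 9]
Algorithm: preorder visits root first, so consume preorder in order;
for each root, split the current inorder slice at that value into
left-subtree inorder and right-subtree inorder, then recurse.
Recursive splits:
  root=13; inorder splits into left=[4, 6, 9, 10], right=[]
  root=10; inorder splits into left=[4, 6, 9], right=[]
  root=6; inorder splits into left=[4], right=[9]
  root=4; inorder splits into left=[], right=[]
  root=9; inorder splits into left=[], right=[]
Reconstructed level-order: [13, 10, 6, 4, 9]


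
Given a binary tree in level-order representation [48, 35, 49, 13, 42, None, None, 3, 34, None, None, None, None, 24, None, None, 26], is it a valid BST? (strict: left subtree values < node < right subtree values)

Level-order array: [48, 35, 49, 13, 42, None, None, 3, 34, None, None, None, None, 24, None, None, 26]
Validate using subtree bounds (lo, hi): at each node, require lo < value < hi,
then recurse left with hi=value and right with lo=value.
Preorder trace (stopping at first violation):
  at node 48 with bounds (-inf, +inf): OK
  at node 35 with bounds (-inf, 48): OK
  at node 13 with bounds (-inf, 35): OK
  at node 3 with bounds (-inf, 13): OK
  at node 34 with bounds (13, 35): OK
  at node 24 with bounds (13, 34): OK
  at node 26 with bounds (24, 34): OK
  at node 42 with bounds (35, 48): OK
  at node 49 with bounds (48, +inf): OK
No violation found at any node.
Result: Valid BST


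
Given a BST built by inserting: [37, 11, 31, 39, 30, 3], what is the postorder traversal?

Tree insertion order: [37, 11, 31, 39, 30, 3]
Tree (level-order array): [37, 11, 39, 3, 31, None, None, None, None, 30]
Postorder traversal: [3, 30, 31, 11, 39, 37]


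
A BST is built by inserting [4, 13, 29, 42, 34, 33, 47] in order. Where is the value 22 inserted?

Starting tree (level order): [4, None, 13, None, 29, None, 42, 34, 47, 33]
Insertion path: 4 -> 13 -> 29
Result: insert 22 as left child of 29
Final tree (level order): [4, None, 13, None, 29, 22, 42, None, None, 34, 47, 33]


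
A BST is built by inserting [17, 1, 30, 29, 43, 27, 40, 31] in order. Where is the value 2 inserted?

Starting tree (level order): [17, 1, 30, None, None, 29, 43, 27, None, 40, None, None, None, 31]
Insertion path: 17 -> 1
Result: insert 2 as right child of 1
Final tree (level order): [17, 1, 30, None, 2, 29, 43, None, None, 27, None, 40, None, None, None, 31]
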